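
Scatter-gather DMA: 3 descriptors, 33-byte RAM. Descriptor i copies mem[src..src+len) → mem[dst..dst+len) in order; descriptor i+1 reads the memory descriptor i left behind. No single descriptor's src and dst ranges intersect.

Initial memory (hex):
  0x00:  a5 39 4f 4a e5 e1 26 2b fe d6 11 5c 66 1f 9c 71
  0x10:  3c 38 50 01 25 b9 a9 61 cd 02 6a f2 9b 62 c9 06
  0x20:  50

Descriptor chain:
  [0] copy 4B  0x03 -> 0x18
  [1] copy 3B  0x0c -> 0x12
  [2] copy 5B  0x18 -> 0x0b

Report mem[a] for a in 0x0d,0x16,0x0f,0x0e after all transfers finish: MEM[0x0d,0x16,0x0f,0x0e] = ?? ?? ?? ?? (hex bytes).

MEM[0x0d,0x16,0x0f,0x0e] = e1 a9 9b 26

#0 dst[0x18+4] := {0x4a,0xe5,0xe1,0x26}
#1 dst[0x12+3] := {0x66,0x1f,0x9c}
#2 dst[0x0b+5] := {0x4a,0xe5,0xe1,0x26,0x9b}
query mem[0x0d]=0xe1, mem[0x16]=0xa9, mem[0x0f]=0x9b, mem[0x0e]=0x26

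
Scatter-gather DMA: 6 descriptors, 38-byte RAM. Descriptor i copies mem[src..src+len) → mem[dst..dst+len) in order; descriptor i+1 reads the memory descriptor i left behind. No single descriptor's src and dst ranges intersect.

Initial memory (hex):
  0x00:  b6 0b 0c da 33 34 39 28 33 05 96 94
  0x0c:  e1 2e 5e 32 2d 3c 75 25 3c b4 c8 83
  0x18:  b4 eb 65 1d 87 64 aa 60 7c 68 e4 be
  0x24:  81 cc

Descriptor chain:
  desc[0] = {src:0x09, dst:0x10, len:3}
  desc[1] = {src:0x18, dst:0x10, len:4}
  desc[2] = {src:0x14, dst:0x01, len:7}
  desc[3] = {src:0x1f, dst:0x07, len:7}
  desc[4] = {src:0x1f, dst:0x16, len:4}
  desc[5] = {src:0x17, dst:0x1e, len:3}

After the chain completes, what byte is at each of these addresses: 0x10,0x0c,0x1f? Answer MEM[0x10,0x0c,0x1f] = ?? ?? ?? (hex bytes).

#0 dst[0x10+3] := {0x05,0x96,0x94}
#1 dst[0x10+4] := {0xb4,0xeb,0x65,0x1d}
#2 dst[0x01+7] := {0x3c,0xb4,0xc8,0x83,0xb4,0xeb,0x65}
#3 dst[0x07+7] := {0x60,0x7c,0x68,0xe4,0xbe,0x81,0xcc}
#4 dst[0x16+4] := {0x60,0x7c,0x68,0xe4}
#5 dst[0x1e+3] := {0x7c,0x68,0xe4}
query mem[0x10]=0xb4, mem[0x0c]=0x81, mem[0x1f]=0x68

MEM[0x10,0x0c,0x1f] = b4 81 68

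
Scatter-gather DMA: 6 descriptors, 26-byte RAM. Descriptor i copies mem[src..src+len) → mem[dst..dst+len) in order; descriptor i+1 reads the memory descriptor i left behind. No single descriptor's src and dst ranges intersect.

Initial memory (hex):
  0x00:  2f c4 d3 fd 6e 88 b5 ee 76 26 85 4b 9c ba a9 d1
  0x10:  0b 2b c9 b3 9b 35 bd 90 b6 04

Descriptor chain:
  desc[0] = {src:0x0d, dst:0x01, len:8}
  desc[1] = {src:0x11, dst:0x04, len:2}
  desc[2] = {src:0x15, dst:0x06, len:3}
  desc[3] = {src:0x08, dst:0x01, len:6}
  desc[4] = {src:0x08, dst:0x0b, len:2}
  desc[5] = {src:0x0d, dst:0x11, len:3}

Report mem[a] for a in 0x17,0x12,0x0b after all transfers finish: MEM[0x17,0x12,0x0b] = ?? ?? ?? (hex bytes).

MEM[0x17,0x12,0x0b] = 90 a9 90

[0] 0x0d->0x01 len=8 : ba a9 d1 0b 2b c9 b3 9b
[1] 0x11->0x04 len=2 : 2b c9
[2] 0x15->0x06 len=3 : 35 bd 90
[3] 0x08->0x01 len=6 : 90 26 85 4b 9c ba
[4] 0x08->0x0b len=2 : 90 26
[5] 0x0d->0x11 len=3 : ba a9 d1
query mem[0x17]=0x90, mem[0x12]=0xa9, mem[0x0b]=0x90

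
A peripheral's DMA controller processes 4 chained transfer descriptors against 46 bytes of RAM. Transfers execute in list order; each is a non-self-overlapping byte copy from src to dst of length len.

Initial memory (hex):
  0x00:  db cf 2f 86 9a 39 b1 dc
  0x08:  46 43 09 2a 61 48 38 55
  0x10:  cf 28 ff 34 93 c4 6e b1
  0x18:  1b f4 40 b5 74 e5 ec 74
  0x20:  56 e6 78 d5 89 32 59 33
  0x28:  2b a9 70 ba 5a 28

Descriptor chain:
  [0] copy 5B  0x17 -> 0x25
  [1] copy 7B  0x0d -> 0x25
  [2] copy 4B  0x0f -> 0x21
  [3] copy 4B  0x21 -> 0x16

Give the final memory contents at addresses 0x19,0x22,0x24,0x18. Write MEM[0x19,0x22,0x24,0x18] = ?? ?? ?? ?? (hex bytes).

D0: mem[0x25..0x29] <- [b1 1b f4 40 b5]
D1: mem[0x25..0x2b] <- [48 38 55 cf 28 ff 34]
D2: mem[0x21..0x24] <- [55 cf 28 ff]
D3: mem[0x16..0x19] <- [55 cf 28 ff]
query mem[0x19]=0xff, mem[0x22]=0xcf, mem[0x24]=0xff, mem[0x18]=0x28

MEM[0x19,0x22,0x24,0x18] = ff cf ff 28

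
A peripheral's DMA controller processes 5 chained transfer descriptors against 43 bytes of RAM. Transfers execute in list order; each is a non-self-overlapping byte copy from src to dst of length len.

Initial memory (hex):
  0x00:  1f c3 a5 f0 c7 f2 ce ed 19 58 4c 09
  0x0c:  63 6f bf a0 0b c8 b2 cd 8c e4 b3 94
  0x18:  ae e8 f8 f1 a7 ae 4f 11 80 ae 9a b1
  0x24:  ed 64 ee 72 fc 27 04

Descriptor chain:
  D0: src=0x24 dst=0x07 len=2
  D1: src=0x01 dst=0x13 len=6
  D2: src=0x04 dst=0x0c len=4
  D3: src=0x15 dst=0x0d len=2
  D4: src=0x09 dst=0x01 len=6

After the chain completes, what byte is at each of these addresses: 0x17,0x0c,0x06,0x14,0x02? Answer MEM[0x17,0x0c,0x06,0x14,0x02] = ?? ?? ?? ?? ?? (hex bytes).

[0] 0x24->0x07 len=2 : ed 64
[1] 0x01->0x13 len=6 : c3 a5 f0 c7 f2 ce
[2] 0x04->0x0c len=4 : c7 f2 ce ed
[3] 0x15->0x0d len=2 : f0 c7
[4] 0x09->0x01 len=6 : 58 4c 09 c7 f0 c7
query mem[0x17]=0xf2, mem[0x0c]=0xc7, mem[0x06]=0xc7, mem[0x14]=0xa5, mem[0x02]=0x4c

MEM[0x17,0x0c,0x06,0x14,0x02] = f2 c7 c7 a5 4c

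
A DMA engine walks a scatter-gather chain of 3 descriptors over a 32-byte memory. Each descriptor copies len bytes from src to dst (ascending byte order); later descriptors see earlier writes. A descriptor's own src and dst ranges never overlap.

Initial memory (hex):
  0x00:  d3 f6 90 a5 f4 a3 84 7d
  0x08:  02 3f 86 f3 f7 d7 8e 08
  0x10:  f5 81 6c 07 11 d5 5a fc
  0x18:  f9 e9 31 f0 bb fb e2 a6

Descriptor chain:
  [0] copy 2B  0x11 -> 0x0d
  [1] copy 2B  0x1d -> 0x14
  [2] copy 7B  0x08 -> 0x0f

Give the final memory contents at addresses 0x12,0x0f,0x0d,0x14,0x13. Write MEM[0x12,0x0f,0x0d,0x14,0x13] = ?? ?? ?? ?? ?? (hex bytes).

MEM[0x12,0x0f,0x0d,0x14,0x13] = f3 02 81 81 f7

  after D0: wrote 2B at 0x0d = 816c
  after D1: wrote 2B at 0x14 = fbe2
  after D2: wrote 7B at 0x0f = 023f86f3f7816c
query mem[0x12]=0xf3, mem[0x0f]=0x02, mem[0x0d]=0x81, mem[0x14]=0x81, mem[0x13]=0xf7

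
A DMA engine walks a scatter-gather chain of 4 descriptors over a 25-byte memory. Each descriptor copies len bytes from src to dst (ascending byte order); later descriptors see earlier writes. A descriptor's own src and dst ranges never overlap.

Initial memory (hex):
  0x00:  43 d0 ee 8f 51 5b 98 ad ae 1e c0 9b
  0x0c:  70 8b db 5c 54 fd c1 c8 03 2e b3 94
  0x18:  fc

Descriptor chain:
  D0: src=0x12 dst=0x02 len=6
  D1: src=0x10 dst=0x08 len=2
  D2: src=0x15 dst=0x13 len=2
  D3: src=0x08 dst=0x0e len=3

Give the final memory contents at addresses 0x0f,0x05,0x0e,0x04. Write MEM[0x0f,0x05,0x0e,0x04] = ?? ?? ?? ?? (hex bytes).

[0] 0x12->0x02 len=6 : c1 c8 03 2e b3 94
[1] 0x10->0x08 len=2 : 54 fd
[2] 0x15->0x13 len=2 : 2e b3
[3] 0x08->0x0e len=3 : 54 fd c0
query mem[0x0f]=0xfd, mem[0x05]=0x2e, mem[0x0e]=0x54, mem[0x04]=0x03

MEM[0x0f,0x05,0x0e,0x04] = fd 2e 54 03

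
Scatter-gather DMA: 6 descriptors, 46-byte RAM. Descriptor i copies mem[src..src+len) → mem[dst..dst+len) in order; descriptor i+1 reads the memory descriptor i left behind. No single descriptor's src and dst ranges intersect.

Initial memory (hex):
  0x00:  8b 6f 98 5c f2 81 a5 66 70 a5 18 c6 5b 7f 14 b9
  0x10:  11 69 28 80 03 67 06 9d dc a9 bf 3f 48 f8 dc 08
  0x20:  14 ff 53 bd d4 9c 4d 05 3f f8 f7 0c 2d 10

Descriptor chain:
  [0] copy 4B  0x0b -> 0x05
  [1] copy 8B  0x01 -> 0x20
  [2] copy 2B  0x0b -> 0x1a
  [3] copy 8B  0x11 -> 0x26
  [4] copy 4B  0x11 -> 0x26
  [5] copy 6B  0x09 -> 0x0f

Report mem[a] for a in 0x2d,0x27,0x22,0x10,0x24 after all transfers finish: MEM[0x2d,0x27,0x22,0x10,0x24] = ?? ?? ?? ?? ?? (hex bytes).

MEM[0x2d,0x27,0x22,0x10,0x24] = dc 28 5c 18 c6

[0] 0x0b->0x05 len=4 : c6 5b 7f 14
[1] 0x01->0x20 len=8 : 6f 98 5c f2 c6 5b 7f 14
[2] 0x0b->0x1a len=2 : c6 5b
[3] 0x11->0x26 len=8 : 69 28 80 03 67 06 9d dc
[4] 0x11->0x26 len=4 : 69 28 80 03
[5] 0x09->0x0f len=6 : a5 18 c6 5b 7f 14
query mem[0x2d]=0xdc, mem[0x27]=0x28, mem[0x22]=0x5c, mem[0x10]=0x18, mem[0x24]=0xc6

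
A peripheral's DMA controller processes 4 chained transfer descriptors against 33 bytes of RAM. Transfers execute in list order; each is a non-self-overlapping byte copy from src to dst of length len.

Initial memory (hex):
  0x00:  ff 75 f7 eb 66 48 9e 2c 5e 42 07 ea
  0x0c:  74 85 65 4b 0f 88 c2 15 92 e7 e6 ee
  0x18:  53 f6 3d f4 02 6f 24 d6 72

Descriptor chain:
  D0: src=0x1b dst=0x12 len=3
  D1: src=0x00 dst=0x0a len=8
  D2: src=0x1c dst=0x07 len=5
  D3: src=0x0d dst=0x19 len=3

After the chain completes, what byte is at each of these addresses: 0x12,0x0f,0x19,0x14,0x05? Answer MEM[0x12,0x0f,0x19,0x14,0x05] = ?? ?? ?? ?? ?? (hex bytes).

MEM[0x12,0x0f,0x19,0x14,0x05] = f4 48 eb 6f 48

#0 dst[0x12+3] := {0xf4,0x02,0x6f}
#1 dst[0x0a+8] := {0xff,0x75,0xf7,0xeb,0x66,0x48,0x9e,0x2c}
#2 dst[0x07+5] := {0x02,0x6f,0x24,0xd6,0x72}
#3 dst[0x19+3] := {0xeb,0x66,0x48}
query mem[0x12]=0xf4, mem[0x0f]=0x48, mem[0x19]=0xeb, mem[0x14]=0x6f, mem[0x05]=0x48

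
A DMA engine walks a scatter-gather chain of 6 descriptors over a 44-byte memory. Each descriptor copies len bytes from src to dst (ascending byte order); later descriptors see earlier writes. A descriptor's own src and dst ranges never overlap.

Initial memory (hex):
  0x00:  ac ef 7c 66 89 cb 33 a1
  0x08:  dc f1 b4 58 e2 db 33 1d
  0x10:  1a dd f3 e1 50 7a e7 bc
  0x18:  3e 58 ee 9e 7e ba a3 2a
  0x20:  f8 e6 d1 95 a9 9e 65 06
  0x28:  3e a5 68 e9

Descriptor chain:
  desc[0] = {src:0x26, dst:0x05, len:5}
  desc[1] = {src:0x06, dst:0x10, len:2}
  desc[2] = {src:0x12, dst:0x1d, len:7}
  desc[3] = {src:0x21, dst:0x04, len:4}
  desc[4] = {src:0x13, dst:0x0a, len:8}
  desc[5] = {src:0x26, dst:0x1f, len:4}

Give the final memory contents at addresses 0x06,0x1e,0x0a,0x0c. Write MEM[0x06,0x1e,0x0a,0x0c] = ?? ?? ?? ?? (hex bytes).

MEM[0x06,0x1e,0x0a,0x0c] = 3e e1 e1 7a

#0 dst[0x05+5] := {0x65,0x06,0x3e,0xa5,0x68}
#1 dst[0x10+2] := {0x06,0x3e}
#2 dst[0x1d+7] := {0xf3,0xe1,0x50,0x7a,0xe7,0xbc,0x3e}
#3 dst[0x04+4] := {0xe7,0xbc,0x3e,0xa9}
#4 dst[0x0a+8] := {0xe1,0x50,0x7a,0xe7,0xbc,0x3e,0x58,0xee}
#5 dst[0x1f+4] := {0x65,0x06,0x3e,0xa5}
query mem[0x06]=0x3e, mem[0x1e]=0xe1, mem[0x0a]=0xe1, mem[0x0c]=0x7a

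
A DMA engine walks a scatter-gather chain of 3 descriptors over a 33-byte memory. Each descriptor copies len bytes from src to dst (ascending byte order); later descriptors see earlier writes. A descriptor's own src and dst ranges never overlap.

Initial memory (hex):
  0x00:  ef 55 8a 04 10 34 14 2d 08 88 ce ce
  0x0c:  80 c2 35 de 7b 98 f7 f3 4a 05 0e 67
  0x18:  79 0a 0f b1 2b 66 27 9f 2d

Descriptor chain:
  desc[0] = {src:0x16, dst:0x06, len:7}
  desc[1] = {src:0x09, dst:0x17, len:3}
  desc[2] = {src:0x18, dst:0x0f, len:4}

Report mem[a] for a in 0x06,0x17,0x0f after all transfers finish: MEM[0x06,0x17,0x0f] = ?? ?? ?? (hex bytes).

MEM[0x06,0x17,0x0f] = 0e 0a 0f

[0] 0x16->0x06 len=7 : 0e 67 79 0a 0f b1 2b
[1] 0x09->0x17 len=3 : 0a 0f b1
[2] 0x18->0x0f len=4 : 0f b1 0f b1
query mem[0x06]=0x0e, mem[0x17]=0x0a, mem[0x0f]=0x0f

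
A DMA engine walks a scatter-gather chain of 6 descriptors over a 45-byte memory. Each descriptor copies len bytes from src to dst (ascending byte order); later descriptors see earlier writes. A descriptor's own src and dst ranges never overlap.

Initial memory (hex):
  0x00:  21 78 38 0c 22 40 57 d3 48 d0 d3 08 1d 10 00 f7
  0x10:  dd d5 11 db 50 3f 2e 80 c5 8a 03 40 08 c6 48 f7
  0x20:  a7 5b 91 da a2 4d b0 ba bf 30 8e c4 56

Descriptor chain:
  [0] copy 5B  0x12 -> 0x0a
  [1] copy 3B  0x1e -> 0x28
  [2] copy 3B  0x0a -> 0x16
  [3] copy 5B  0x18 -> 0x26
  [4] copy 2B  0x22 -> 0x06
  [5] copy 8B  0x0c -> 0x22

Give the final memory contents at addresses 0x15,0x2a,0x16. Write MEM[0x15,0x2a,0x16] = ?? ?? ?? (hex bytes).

#0 dst[0x0a+5] := {0x11,0xdb,0x50,0x3f,0x2e}
#1 dst[0x28+3] := {0x48,0xf7,0xa7}
#2 dst[0x16+3] := {0x11,0xdb,0x50}
#3 dst[0x26+5] := {0x50,0x8a,0x03,0x40,0x08}
#4 dst[0x06+2] := {0x91,0xda}
#5 dst[0x22+8] := {0x50,0x3f,0x2e,0xf7,0xdd,0xd5,0x11,0xdb}
query mem[0x15]=0x3f, mem[0x2a]=0x08, mem[0x16]=0x11

MEM[0x15,0x2a,0x16] = 3f 08 11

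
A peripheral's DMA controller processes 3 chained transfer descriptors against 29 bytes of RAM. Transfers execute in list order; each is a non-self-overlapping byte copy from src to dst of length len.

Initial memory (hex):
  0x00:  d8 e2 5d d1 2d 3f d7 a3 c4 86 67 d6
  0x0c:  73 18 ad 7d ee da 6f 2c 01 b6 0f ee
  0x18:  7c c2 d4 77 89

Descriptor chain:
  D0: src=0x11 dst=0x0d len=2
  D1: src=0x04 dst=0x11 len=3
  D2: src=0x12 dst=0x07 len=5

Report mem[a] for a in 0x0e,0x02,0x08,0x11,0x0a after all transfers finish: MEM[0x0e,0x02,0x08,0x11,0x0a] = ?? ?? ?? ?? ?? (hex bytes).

#0 dst[0x0d+2] := {0xda,0x6f}
#1 dst[0x11+3] := {0x2d,0x3f,0xd7}
#2 dst[0x07+5] := {0x3f,0xd7,0x01,0xb6,0x0f}
query mem[0x0e]=0x6f, mem[0x02]=0x5d, mem[0x08]=0xd7, mem[0x11]=0x2d, mem[0x0a]=0xb6

MEM[0x0e,0x02,0x08,0x11,0x0a] = 6f 5d d7 2d b6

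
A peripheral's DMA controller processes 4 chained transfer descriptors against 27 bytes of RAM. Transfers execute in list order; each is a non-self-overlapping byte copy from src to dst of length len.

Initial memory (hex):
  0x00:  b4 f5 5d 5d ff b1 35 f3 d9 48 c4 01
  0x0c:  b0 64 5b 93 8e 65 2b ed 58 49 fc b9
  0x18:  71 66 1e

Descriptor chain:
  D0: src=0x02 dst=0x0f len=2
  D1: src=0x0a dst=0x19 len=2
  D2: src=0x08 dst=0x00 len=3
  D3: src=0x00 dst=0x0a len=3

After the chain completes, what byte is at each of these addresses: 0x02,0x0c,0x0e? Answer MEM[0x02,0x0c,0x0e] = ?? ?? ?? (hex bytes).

#0 dst[0x0f+2] := {0x5d,0x5d}
#1 dst[0x19+2] := {0xc4,0x01}
#2 dst[0x00+3] := {0xd9,0x48,0xc4}
#3 dst[0x0a+3] := {0xd9,0x48,0xc4}
query mem[0x02]=0xc4, mem[0x0c]=0xc4, mem[0x0e]=0x5b

MEM[0x02,0x0c,0x0e] = c4 c4 5b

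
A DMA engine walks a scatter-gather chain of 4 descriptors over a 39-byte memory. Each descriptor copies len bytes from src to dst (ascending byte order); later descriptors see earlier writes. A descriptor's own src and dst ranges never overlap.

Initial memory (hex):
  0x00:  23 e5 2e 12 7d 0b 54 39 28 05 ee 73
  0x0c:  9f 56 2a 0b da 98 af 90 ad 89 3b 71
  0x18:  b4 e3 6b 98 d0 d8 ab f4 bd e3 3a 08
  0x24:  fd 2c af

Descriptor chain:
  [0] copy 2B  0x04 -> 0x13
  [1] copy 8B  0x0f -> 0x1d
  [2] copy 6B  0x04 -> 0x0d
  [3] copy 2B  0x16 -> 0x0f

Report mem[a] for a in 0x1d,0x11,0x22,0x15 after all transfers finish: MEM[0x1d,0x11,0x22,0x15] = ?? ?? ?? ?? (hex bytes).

MEM[0x1d,0x11,0x22,0x15] = 0b 28 0b 89

  after D0: wrote 2B at 0x13 = 7d0b
  after D1: wrote 8B at 0x1d = 0bda98af7d0b893b
  after D2: wrote 6B at 0x0d = 7d0b54392805
  after D3: wrote 2B at 0x0f = 3b71
query mem[0x1d]=0x0b, mem[0x11]=0x28, mem[0x22]=0x0b, mem[0x15]=0x89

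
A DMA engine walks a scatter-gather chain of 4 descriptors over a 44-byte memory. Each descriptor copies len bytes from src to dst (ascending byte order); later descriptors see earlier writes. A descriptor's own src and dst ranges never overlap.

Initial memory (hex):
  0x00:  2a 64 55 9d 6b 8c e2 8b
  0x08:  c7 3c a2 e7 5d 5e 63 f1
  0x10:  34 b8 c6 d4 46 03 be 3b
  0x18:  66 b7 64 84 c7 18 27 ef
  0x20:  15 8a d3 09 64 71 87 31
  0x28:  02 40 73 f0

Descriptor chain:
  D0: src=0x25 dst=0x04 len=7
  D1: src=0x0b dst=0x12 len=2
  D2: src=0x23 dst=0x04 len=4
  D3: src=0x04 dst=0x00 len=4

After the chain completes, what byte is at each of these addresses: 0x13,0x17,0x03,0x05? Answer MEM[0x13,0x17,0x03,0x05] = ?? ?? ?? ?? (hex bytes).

D0: mem[0x04..0x0a] <- [71 87 31 02 40 73 f0]
D1: mem[0x12..0x13] <- [e7 5d]
D2: mem[0x04..0x07] <- [09 64 71 87]
D3: mem[0x00..0x03] <- [09 64 71 87]
query mem[0x13]=0x5d, mem[0x17]=0x3b, mem[0x03]=0x87, mem[0x05]=0x64

MEM[0x13,0x17,0x03,0x05] = 5d 3b 87 64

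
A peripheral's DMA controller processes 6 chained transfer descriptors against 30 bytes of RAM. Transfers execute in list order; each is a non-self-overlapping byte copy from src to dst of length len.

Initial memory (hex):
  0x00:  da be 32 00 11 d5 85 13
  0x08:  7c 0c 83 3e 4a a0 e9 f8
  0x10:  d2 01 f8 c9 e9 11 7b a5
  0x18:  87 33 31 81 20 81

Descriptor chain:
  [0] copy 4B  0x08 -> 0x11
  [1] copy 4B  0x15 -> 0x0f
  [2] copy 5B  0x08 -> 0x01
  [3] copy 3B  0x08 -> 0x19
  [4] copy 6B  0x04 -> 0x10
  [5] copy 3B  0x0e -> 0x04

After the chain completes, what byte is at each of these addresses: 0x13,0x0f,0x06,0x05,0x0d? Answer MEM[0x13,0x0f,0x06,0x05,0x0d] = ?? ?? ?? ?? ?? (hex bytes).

D0: mem[0x11..0x14] <- [7c 0c 83 3e]
D1: mem[0x0f..0x12] <- [11 7b a5 87]
D2: mem[0x01..0x05] <- [7c 0c 83 3e 4a]
D3: mem[0x19..0x1b] <- [7c 0c 83]
D4: mem[0x10..0x15] <- [3e 4a 85 13 7c 0c]
D5: mem[0x04..0x06] <- [e9 11 3e]
query mem[0x13]=0x13, mem[0x0f]=0x11, mem[0x06]=0x3e, mem[0x05]=0x11, mem[0x0d]=0xa0

MEM[0x13,0x0f,0x06,0x05,0x0d] = 13 11 3e 11 a0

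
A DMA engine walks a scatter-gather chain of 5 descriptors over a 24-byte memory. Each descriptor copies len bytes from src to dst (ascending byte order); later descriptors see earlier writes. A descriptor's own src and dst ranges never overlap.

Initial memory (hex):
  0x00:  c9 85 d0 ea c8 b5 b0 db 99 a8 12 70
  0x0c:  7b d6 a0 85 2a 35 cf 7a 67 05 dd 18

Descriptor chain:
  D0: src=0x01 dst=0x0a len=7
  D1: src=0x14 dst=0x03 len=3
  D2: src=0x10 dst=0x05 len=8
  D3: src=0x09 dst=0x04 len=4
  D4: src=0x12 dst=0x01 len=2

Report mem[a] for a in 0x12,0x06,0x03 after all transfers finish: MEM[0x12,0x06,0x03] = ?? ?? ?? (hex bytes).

MEM[0x12,0x06,0x03] = cf dd 67

#0 dst[0x0a+7] := {0x85,0xd0,0xea,0xc8,0xb5,0xb0,0xdb}
#1 dst[0x03+3] := {0x67,0x05,0xdd}
#2 dst[0x05+8] := {0xdb,0x35,0xcf,0x7a,0x67,0x05,0xdd,0x18}
#3 dst[0x04+4] := {0x67,0x05,0xdd,0x18}
#4 dst[0x01+2] := {0xcf,0x7a}
query mem[0x12]=0xcf, mem[0x06]=0xdd, mem[0x03]=0x67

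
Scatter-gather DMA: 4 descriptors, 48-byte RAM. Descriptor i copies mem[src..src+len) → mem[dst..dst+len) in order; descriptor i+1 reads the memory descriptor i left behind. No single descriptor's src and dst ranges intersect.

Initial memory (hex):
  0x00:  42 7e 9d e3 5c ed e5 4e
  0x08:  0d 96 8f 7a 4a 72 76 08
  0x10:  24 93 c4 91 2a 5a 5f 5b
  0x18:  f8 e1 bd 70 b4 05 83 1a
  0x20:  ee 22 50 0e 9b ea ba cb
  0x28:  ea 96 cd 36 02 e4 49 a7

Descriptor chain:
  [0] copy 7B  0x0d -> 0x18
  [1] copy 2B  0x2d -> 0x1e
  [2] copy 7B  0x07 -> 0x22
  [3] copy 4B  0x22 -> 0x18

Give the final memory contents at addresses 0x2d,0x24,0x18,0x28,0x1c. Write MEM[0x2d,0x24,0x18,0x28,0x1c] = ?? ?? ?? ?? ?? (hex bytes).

MEM[0x2d,0x24,0x18,0x28,0x1c] = e4 96 4e 72 93

D0: mem[0x18..0x1e] <- [72 76 08 24 93 c4 91]
D1: mem[0x1e..0x1f] <- [e4 49]
D2: mem[0x22..0x28] <- [4e 0d 96 8f 7a 4a 72]
D3: mem[0x18..0x1b] <- [4e 0d 96 8f]
query mem[0x2d]=0xe4, mem[0x24]=0x96, mem[0x18]=0x4e, mem[0x28]=0x72, mem[0x1c]=0x93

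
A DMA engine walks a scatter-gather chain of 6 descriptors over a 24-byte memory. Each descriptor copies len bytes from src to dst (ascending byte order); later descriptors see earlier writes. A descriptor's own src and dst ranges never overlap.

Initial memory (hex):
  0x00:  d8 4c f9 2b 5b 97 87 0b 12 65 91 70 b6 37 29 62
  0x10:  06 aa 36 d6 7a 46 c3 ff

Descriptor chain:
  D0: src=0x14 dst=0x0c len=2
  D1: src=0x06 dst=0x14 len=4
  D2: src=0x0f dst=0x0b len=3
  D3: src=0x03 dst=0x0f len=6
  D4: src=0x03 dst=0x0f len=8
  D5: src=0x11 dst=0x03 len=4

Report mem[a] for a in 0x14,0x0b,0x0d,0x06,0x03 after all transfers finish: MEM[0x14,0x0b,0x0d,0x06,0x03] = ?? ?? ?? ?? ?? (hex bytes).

  after D0: wrote 2B at 0x0c = 7a46
  after D1: wrote 4B at 0x14 = 870b1265
  after D2: wrote 3B at 0x0b = 6206aa
  after D3: wrote 6B at 0x0f = 2b5b97870b12
  after D4: wrote 8B at 0x0f = 2b5b97870b126591
  after D5: wrote 4B at 0x03 = 97870b12
query mem[0x14]=0x12, mem[0x0b]=0x62, mem[0x0d]=0xaa, mem[0x06]=0x12, mem[0x03]=0x97

MEM[0x14,0x0b,0x0d,0x06,0x03] = 12 62 aa 12 97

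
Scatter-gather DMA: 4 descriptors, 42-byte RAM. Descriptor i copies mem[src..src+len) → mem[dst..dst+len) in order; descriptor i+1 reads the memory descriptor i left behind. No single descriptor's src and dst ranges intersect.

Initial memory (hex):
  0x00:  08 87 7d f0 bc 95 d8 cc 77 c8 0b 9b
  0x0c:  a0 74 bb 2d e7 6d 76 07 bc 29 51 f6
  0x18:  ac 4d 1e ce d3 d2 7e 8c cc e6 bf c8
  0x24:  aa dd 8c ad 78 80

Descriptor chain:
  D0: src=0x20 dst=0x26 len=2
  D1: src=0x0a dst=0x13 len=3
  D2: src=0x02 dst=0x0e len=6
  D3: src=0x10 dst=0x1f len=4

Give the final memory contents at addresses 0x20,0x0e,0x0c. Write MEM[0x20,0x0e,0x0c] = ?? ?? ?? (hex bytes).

[0] 0x20->0x26 len=2 : cc e6
[1] 0x0a->0x13 len=3 : 0b 9b a0
[2] 0x02->0x0e len=6 : 7d f0 bc 95 d8 cc
[3] 0x10->0x1f len=4 : bc 95 d8 cc
query mem[0x20]=0x95, mem[0x0e]=0x7d, mem[0x0c]=0xa0

MEM[0x20,0x0e,0x0c] = 95 7d a0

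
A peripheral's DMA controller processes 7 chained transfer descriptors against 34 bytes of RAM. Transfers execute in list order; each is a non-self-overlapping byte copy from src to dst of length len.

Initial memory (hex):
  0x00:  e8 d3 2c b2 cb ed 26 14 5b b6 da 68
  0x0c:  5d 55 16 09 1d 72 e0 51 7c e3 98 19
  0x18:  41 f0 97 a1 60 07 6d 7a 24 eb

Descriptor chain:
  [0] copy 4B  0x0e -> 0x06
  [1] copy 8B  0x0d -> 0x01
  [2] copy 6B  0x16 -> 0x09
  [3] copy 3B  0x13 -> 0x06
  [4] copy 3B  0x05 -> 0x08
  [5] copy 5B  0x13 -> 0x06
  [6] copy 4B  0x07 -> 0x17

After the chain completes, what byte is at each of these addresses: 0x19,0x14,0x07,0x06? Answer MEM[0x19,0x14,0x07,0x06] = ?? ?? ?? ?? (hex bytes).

MEM[0x19,0x14,0x07,0x06] = 98 7c 7c 51

#0 dst[0x06+4] := {0x16,0x09,0x1d,0x72}
#1 dst[0x01+8] := {0x55,0x16,0x09,0x1d,0x72,0xe0,0x51,0x7c}
#2 dst[0x09+6] := {0x98,0x19,0x41,0xf0,0x97,0xa1}
#3 dst[0x06+3] := {0x51,0x7c,0xe3}
#4 dst[0x08+3] := {0x72,0x51,0x7c}
#5 dst[0x06+5] := {0x51,0x7c,0xe3,0x98,0x19}
#6 dst[0x17+4] := {0x7c,0xe3,0x98,0x19}
query mem[0x19]=0x98, mem[0x14]=0x7c, mem[0x07]=0x7c, mem[0x06]=0x51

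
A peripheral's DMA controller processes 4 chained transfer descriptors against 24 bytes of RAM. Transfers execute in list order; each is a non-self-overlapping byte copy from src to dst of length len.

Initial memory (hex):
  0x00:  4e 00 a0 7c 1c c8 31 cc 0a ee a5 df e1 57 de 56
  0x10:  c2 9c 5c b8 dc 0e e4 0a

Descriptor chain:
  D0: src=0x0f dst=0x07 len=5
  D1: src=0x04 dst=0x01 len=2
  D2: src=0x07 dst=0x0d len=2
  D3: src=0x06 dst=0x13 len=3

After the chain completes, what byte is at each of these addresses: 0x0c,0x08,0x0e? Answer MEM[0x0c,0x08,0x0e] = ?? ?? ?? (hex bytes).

#0 dst[0x07+5] := {0x56,0xc2,0x9c,0x5c,0xb8}
#1 dst[0x01+2] := {0x1c,0xc8}
#2 dst[0x0d+2] := {0x56,0xc2}
#3 dst[0x13+3] := {0x31,0x56,0xc2}
query mem[0x0c]=0xe1, mem[0x08]=0xc2, mem[0x0e]=0xc2

MEM[0x0c,0x08,0x0e] = e1 c2 c2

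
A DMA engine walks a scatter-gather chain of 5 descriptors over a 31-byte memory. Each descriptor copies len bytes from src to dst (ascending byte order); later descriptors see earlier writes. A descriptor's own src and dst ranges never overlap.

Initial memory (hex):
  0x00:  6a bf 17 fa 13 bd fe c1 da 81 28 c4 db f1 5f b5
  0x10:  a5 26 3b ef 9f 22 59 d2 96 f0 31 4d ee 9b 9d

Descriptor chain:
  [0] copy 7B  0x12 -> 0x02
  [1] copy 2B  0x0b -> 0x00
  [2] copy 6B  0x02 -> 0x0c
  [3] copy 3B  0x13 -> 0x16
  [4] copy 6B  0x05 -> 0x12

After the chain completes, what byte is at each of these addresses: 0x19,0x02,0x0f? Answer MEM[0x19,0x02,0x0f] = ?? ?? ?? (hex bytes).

D0: mem[0x02..0x08] <- [3b ef 9f 22 59 d2 96]
D1: mem[0x00..0x01] <- [c4 db]
D2: mem[0x0c..0x11] <- [3b ef 9f 22 59 d2]
D3: mem[0x16..0x18] <- [ef 9f 22]
D4: mem[0x12..0x17] <- [22 59 d2 96 81 28]
query mem[0x19]=0xf0, mem[0x02]=0x3b, mem[0x0f]=0x22

MEM[0x19,0x02,0x0f] = f0 3b 22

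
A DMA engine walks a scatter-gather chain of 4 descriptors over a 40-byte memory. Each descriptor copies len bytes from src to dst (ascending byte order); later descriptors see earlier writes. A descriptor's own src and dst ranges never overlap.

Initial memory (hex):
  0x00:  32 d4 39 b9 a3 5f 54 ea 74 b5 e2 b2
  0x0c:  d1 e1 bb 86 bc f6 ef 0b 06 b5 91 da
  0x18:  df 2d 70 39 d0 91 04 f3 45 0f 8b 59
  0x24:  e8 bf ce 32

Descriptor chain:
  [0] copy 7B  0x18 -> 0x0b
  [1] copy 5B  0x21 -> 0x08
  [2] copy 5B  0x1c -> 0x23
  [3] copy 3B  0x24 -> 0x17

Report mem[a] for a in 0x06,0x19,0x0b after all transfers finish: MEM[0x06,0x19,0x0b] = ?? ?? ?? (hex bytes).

D0: mem[0x0b..0x11] <- [df 2d 70 39 d0 91 04]
D1: mem[0x08..0x0c] <- [0f 8b 59 e8 bf]
D2: mem[0x23..0x27] <- [d0 91 04 f3 45]
D3: mem[0x17..0x19] <- [91 04 f3]
query mem[0x06]=0x54, mem[0x19]=0xf3, mem[0x0b]=0xe8

MEM[0x06,0x19,0x0b] = 54 f3 e8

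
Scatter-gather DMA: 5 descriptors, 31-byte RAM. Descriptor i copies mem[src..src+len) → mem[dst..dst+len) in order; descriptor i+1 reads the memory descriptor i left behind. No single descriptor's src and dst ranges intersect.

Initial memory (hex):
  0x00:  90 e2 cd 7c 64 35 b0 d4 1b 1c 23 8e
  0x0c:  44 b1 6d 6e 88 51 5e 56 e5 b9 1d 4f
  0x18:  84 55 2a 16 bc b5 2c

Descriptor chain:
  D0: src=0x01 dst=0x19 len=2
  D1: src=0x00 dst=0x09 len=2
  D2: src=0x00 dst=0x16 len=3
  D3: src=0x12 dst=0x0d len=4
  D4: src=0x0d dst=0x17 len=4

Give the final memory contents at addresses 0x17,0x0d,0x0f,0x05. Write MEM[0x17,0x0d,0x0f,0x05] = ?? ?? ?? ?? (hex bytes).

#0 dst[0x19+2] := {0xe2,0xcd}
#1 dst[0x09+2] := {0x90,0xe2}
#2 dst[0x16+3] := {0x90,0xe2,0xcd}
#3 dst[0x0d+4] := {0x5e,0x56,0xe5,0xb9}
#4 dst[0x17+4] := {0x5e,0x56,0xe5,0xb9}
query mem[0x17]=0x5e, mem[0x0d]=0x5e, mem[0x0f]=0xe5, mem[0x05]=0x35

MEM[0x17,0x0d,0x0f,0x05] = 5e 5e e5 35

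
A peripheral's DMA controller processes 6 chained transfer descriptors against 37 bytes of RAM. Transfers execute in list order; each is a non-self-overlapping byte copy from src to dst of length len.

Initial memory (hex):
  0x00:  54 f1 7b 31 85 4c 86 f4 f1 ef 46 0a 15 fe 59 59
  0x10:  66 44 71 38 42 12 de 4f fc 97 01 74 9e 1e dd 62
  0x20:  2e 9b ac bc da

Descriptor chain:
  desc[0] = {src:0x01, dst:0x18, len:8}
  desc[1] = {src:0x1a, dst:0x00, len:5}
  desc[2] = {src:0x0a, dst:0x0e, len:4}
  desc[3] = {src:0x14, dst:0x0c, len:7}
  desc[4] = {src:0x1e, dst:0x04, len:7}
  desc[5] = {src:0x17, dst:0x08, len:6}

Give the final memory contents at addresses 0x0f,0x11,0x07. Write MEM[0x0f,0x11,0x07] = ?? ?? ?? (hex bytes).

MEM[0x0f,0x11,0x07] = 4f 7b 9b

#0 dst[0x18+8] := {0xf1,0x7b,0x31,0x85,0x4c,0x86,0xf4,0xf1}
#1 dst[0x00+5] := {0x31,0x85,0x4c,0x86,0xf4}
#2 dst[0x0e+4] := {0x46,0x0a,0x15,0xfe}
#3 dst[0x0c+7] := {0x42,0x12,0xde,0x4f,0xf1,0x7b,0x31}
#4 dst[0x04+7] := {0xf4,0xf1,0x2e,0x9b,0xac,0xbc,0xda}
#5 dst[0x08+6] := {0x4f,0xf1,0x7b,0x31,0x85,0x4c}
query mem[0x0f]=0x4f, mem[0x11]=0x7b, mem[0x07]=0x9b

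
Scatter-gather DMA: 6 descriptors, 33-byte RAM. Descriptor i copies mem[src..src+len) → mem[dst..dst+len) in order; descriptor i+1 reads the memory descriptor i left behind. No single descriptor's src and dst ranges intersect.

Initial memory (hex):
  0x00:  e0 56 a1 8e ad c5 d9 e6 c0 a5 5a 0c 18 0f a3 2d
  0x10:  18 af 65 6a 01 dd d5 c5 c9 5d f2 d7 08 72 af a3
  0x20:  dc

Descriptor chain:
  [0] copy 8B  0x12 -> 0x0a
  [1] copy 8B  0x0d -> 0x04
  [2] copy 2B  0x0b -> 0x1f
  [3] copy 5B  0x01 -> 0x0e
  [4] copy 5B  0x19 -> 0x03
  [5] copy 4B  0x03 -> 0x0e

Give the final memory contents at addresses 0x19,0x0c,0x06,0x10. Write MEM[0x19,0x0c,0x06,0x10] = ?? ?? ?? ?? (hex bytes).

#0 dst[0x0a+8] := {0x65,0x6a,0x01,0xdd,0xd5,0xc5,0xc9,0x5d}
#1 dst[0x04+8] := {0xdd,0xd5,0xc5,0xc9,0x5d,0x65,0x6a,0x01}
#2 dst[0x1f+2] := {0x01,0x01}
#3 dst[0x0e+5] := {0x56,0xa1,0x8e,0xdd,0xd5}
#4 dst[0x03+5] := {0x5d,0xf2,0xd7,0x08,0x72}
#5 dst[0x0e+4] := {0x5d,0xf2,0xd7,0x08}
query mem[0x19]=0x5d, mem[0x0c]=0x01, mem[0x06]=0x08, mem[0x10]=0xd7

MEM[0x19,0x0c,0x06,0x10] = 5d 01 08 d7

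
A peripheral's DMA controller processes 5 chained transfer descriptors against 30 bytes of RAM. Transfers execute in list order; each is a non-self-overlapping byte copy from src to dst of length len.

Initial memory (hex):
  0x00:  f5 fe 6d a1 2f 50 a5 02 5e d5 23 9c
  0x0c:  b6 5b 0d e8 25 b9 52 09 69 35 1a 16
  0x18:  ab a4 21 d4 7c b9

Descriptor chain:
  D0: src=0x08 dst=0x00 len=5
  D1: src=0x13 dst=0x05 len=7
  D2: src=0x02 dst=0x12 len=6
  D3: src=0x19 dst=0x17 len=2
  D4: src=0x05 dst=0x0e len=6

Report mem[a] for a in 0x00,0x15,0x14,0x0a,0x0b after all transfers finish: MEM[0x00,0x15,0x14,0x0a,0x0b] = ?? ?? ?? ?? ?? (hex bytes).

  after D0: wrote 5B at 0x00 = 5ed5239cb6
  after D1: wrote 7B at 0x05 = 0969351a16aba4
  after D2: wrote 6B at 0x12 = 239cb6096935
  after D3: wrote 2B at 0x17 = a421
  after D4: wrote 6B at 0x0e = 0969351a16ab
query mem[0x00]=0x5e, mem[0x15]=0x09, mem[0x14]=0xb6, mem[0x0a]=0xab, mem[0x0b]=0xa4

MEM[0x00,0x15,0x14,0x0a,0x0b] = 5e 09 b6 ab a4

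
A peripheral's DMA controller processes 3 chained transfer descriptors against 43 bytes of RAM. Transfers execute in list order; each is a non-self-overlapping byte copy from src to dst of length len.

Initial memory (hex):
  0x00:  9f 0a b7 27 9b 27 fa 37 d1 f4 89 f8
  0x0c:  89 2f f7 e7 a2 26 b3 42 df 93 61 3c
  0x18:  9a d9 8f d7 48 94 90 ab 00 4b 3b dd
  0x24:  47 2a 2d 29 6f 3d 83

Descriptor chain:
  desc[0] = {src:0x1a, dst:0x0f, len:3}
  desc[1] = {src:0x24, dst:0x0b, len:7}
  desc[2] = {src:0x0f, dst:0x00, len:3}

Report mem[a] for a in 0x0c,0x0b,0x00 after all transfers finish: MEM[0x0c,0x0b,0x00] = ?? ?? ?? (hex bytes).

#0 dst[0x0f+3] := {0x8f,0xd7,0x48}
#1 dst[0x0b+7] := {0x47,0x2a,0x2d,0x29,0x6f,0x3d,0x83}
#2 dst[0x00+3] := {0x6f,0x3d,0x83}
query mem[0x0c]=0x2a, mem[0x0b]=0x47, mem[0x00]=0x6f

MEM[0x0c,0x0b,0x00] = 2a 47 6f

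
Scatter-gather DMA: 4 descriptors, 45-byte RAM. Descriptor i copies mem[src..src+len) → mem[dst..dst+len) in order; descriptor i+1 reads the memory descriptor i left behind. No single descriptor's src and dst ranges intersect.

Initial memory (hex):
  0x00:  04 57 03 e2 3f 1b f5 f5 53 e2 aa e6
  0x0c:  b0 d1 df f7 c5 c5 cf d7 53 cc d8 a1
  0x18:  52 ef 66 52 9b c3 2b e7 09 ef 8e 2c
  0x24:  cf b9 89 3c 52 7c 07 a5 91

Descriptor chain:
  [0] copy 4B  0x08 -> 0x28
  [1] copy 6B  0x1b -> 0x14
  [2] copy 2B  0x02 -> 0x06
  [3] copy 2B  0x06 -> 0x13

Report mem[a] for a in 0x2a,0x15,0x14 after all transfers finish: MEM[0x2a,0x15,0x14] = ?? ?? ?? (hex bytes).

[0] 0x08->0x28 len=4 : 53 e2 aa e6
[1] 0x1b->0x14 len=6 : 52 9b c3 2b e7 09
[2] 0x02->0x06 len=2 : 03 e2
[3] 0x06->0x13 len=2 : 03 e2
query mem[0x2a]=0xaa, mem[0x15]=0x9b, mem[0x14]=0xe2

MEM[0x2a,0x15,0x14] = aa 9b e2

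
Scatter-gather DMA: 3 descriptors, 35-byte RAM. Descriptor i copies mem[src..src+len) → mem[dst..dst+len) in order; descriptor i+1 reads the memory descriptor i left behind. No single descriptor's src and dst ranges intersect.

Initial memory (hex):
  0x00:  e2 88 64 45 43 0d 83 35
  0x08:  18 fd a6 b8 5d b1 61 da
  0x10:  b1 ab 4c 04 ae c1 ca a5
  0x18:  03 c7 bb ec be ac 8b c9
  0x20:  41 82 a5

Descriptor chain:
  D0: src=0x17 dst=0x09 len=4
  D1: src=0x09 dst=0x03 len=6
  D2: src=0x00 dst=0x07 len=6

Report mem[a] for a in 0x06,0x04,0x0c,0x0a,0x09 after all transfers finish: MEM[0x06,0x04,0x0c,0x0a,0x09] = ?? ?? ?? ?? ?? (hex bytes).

  after D0: wrote 4B at 0x09 = a503c7bb
  after D1: wrote 6B at 0x03 = a503c7bbb161
  after D2: wrote 6B at 0x07 = e28864a503c7
query mem[0x06]=0xbb, mem[0x04]=0x03, mem[0x0c]=0xc7, mem[0x0a]=0xa5, mem[0x09]=0x64

MEM[0x06,0x04,0x0c,0x0a,0x09] = bb 03 c7 a5 64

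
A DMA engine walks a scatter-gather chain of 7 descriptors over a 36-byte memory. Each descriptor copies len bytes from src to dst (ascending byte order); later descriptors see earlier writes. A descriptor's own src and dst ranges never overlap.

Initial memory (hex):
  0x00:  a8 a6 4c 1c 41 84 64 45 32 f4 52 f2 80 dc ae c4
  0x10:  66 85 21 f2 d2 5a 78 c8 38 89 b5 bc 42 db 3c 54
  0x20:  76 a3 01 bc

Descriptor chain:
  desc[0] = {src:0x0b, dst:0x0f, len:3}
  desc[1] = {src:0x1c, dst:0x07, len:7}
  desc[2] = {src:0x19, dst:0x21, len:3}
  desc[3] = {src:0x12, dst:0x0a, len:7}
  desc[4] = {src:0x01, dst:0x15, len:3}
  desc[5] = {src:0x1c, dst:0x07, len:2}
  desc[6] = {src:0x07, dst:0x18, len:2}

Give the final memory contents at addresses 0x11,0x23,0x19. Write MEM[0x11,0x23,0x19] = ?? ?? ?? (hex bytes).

MEM[0x11,0x23,0x19] = dc bc db

D0: mem[0x0f..0x11] <- [f2 80 dc]
D1: mem[0x07..0x0d] <- [42 db 3c 54 76 a3 01]
D2: mem[0x21..0x23] <- [89 b5 bc]
D3: mem[0x0a..0x10] <- [21 f2 d2 5a 78 c8 38]
D4: mem[0x15..0x17] <- [a6 4c 1c]
D5: mem[0x07..0x08] <- [42 db]
D6: mem[0x18..0x19] <- [42 db]
query mem[0x11]=0xdc, mem[0x23]=0xbc, mem[0x19]=0xdb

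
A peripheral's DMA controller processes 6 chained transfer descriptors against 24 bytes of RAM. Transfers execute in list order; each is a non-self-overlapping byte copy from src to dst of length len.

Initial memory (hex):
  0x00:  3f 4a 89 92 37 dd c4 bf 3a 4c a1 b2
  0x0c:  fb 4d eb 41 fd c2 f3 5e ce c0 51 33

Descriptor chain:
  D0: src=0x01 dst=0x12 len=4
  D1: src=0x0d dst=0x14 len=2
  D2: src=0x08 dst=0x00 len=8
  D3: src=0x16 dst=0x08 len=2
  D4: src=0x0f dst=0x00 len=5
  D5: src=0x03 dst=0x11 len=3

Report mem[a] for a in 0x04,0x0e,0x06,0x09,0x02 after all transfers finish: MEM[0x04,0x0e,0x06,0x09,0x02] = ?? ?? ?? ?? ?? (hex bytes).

  after D0: wrote 4B at 0x12 = 4a899237
  after D1: wrote 2B at 0x14 = 4deb
  after D2: wrote 8B at 0x00 = 3a4ca1b2fb4deb41
  after D3: wrote 2B at 0x08 = 5133
  after D4: wrote 5B at 0x00 = 41fdc24a89
  after D5: wrote 3B at 0x11 = 4a894d
query mem[0x04]=0x89, mem[0x0e]=0xeb, mem[0x06]=0xeb, mem[0x09]=0x33, mem[0x02]=0xc2

MEM[0x04,0x0e,0x06,0x09,0x02] = 89 eb eb 33 c2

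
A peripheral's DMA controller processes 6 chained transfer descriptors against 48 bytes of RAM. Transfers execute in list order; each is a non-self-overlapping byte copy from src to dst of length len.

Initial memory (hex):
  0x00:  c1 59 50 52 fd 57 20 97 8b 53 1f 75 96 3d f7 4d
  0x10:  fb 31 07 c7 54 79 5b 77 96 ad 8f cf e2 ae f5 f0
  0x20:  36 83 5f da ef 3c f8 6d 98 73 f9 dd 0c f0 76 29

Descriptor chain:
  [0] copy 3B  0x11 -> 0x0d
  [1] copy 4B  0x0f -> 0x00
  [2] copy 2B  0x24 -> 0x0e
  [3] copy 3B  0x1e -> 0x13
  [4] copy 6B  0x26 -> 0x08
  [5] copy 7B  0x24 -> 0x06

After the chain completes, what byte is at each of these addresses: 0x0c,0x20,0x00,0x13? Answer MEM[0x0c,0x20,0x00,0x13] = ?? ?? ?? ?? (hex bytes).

  after D0: wrote 3B at 0x0d = 3107c7
  after D1: wrote 4B at 0x00 = c7fb3107
  after D2: wrote 2B at 0x0e = ef3c
  after D3: wrote 3B at 0x13 = f5f036
  after D4: wrote 6B at 0x08 = f86d9873f9dd
  after D5: wrote 7B at 0x06 = ef3cf86d9873f9
query mem[0x0c]=0xf9, mem[0x20]=0x36, mem[0x00]=0xc7, mem[0x13]=0xf5

MEM[0x0c,0x20,0x00,0x13] = f9 36 c7 f5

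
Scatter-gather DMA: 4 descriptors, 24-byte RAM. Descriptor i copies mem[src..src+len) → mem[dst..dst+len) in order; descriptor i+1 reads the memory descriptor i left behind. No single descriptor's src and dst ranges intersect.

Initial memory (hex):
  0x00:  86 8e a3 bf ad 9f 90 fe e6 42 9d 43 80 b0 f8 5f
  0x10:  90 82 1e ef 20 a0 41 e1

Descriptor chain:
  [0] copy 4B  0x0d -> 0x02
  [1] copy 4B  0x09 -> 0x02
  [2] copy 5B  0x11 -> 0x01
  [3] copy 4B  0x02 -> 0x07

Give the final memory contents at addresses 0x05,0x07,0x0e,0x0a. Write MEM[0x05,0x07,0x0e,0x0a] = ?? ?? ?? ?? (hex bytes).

[0] 0x0d->0x02 len=4 : b0 f8 5f 90
[1] 0x09->0x02 len=4 : 42 9d 43 80
[2] 0x11->0x01 len=5 : 82 1e ef 20 a0
[3] 0x02->0x07 len=4 : 1e ef 20 a0
query mem[0x05]=0xa0, mem[0x07]=0x1e, mem[0x0e]=0xf8, mem[0x0a]=0xa0

MEM[0x05,0x07,0x0e,0x0a] = a0 1e f8 a0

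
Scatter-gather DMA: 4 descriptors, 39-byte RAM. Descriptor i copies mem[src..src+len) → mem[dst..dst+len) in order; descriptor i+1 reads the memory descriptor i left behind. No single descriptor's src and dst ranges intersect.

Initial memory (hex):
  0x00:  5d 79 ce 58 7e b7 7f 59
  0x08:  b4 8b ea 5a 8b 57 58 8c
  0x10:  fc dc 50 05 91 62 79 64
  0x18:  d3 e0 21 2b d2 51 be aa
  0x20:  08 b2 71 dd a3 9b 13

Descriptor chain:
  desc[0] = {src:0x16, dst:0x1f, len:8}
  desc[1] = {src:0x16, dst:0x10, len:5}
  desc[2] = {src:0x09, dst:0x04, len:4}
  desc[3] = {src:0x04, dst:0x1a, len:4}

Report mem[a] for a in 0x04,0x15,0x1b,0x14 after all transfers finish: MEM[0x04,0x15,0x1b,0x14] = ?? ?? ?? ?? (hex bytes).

MEM[0x04,0x15,0x1b,0x14] = 8b 62 ea 21

[0] 0x16->0x1f len=8 : 79 64 d3 e0 21 2b d2 51
[1] 0x16->0x10 len=5 : 79 64 d3 e0 21
[2] 0x09->0x04 len=4 : 8b ea 5a 8b
[3] 0x04->0x1a len=4 : 8b ea 5a 8b
query mem[0x04]=0x8b, mem[0x15]=0x62, mem[0x1b]=0xea, mem[0x14]=0x21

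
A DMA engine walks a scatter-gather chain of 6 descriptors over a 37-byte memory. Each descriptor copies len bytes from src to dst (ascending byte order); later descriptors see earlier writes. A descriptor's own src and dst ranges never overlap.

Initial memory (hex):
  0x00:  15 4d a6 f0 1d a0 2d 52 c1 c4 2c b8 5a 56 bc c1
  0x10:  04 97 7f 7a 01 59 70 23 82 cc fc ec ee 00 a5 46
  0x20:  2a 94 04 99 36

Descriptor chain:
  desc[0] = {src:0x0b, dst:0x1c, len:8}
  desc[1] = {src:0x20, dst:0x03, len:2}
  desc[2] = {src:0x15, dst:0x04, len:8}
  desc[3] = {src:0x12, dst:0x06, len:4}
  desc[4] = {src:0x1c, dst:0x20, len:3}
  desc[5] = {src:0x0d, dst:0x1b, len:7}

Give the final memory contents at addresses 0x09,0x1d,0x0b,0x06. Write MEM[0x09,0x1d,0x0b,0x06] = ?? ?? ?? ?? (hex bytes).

  after D0: wrote 8B at 0x1c = b85a56bcc104977f
  after D1: wrote 2B at 0x03 = c104
  after D2: wrote 8B at 0x04 = 59702382ccfcecb8
  after D3: wrote 4B at 0x06 = 7f7a0159
  after D4: wrote 3B at 0x20 = b85a56
  after D5: wrote 7B at 0x1b = 56bcc104977f7a
query mem[0x09]=0x59, mem[0x1d]=0xc1, mem[0x0b]=0xb8, mem[0x06]=0x7f

MEM[0x09,0x1d,0x0b,0x06] = 59 c1 b8 7f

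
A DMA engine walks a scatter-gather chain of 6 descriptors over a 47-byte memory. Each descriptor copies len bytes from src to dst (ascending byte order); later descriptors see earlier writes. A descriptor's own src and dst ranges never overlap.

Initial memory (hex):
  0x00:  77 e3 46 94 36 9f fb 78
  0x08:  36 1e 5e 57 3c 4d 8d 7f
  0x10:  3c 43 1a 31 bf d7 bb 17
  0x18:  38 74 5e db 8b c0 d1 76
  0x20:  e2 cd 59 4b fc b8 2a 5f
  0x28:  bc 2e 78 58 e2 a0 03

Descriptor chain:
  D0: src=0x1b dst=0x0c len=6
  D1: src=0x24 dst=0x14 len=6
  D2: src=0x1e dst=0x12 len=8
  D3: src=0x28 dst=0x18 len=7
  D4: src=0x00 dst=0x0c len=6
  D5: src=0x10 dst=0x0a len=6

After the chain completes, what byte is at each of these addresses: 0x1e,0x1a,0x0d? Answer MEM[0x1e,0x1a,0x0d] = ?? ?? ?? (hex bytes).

MEM[0x1e,0x1a,0x0d] = 03 78 76

D0: mem[0x0c..0x11] <- [db 8b c0 d1 76 e2]
D1: mem[0x14..0x19] <- [fc b8 2a 5f bc 2e]
D2: mem[0x12..0x19] <- [d1 76 e2 cd 59 4b fc b8]
D3: mem[0x18..0x1e] <- [bc 2e 78 58 e2 a0 03]
D4: mem[0x0c..0x11] <- [77 e3 46 94 36 9f]
D5: mem[0x0a..0x0f] <- [36 9f d1 76 e2 cd]
query mem[0x1e]=0x03, mem[0x1a]=0x78, mem[0x0d]=0x76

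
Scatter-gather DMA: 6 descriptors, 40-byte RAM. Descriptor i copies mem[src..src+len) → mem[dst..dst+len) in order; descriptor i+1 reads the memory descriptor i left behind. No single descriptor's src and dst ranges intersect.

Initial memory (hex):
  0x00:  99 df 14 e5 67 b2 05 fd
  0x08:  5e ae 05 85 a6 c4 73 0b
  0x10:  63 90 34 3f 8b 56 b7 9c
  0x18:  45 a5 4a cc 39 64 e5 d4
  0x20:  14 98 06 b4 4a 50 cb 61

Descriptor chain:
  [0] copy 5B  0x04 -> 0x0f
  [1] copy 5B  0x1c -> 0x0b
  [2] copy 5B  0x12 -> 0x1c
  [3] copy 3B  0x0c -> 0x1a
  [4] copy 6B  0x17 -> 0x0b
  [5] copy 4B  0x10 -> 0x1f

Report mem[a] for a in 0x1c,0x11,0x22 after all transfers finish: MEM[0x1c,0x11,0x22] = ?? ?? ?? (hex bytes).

D0: mem[0x0f..0x13] <- [67 b2 05 fd 5e]
D1: mem[0x0b..0x0f] <- [39 64 e5 d4 14]
D2: mem[0x1c..0x20] <- [fd 5e 8b 56 b7]
D3: mem[0x1a..0x1c] <- [64 e5 d4]
D4: mem[0x0b..0x10] <- [9c 45 a5 64 e5 d4]
D5: mem[0x1f..0x22] <- [d4 05 fd 5e]
query mem[0x1c]=0xd4, mem[0x11]=0x05, mem[0x22]=0x5e

MEM[0x1c,0x11,0x22] = d4 05 5e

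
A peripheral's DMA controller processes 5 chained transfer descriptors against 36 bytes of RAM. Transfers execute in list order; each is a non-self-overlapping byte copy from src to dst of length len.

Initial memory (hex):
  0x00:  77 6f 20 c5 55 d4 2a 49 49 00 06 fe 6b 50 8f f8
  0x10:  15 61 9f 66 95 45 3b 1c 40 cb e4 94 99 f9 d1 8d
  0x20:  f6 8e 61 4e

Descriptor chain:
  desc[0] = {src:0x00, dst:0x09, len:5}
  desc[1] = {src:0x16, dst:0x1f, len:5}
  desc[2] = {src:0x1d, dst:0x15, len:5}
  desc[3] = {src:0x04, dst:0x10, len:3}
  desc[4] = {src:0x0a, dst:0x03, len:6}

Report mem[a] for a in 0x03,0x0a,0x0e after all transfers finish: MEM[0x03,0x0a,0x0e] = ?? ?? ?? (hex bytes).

#0 dst[0x09+5] := {0x77,0x6f,0x20,0xc5,0x55}
#1 dst[0x1f+5] := {0x3b,0x1c,0x40,0xcb,0xe4}
#2 dst[0x15+5] := {0xf9,0xd1,0x3b,0x1c,0x40}
#3 dst[0x10+3] := {0x55,0xd4,0x2a}
#4 dst[0x03+6] := {0x6f,0x20,0xc5,0x55,0x8f,0xf8}
query mem[0x03]=0x6f, mem[0x0a]=0x6f, mem[0x0e]=0x8f

MEM[0x03,0x0a,0x0e] = 6f 6f 8f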